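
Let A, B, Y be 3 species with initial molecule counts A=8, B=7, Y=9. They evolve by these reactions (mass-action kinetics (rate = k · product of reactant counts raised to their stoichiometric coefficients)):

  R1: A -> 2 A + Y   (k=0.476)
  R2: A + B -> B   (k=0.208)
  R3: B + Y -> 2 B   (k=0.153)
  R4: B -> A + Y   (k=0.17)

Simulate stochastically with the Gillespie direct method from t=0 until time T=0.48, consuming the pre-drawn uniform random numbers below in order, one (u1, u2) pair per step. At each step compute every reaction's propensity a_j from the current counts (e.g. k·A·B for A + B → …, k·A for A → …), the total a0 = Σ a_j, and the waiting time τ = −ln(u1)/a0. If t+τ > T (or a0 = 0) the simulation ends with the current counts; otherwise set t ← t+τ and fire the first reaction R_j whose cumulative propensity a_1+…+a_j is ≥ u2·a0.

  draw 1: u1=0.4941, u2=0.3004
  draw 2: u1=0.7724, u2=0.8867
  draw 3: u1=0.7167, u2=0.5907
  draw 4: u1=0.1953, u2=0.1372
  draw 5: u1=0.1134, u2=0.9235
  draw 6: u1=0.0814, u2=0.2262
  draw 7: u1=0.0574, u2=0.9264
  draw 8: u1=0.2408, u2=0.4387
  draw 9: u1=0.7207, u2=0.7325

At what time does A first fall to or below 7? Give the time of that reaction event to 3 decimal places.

t=0.000: A=8 B=7 Y=9
Draw 1: a1=3.808, a2=11.648, a3=9.639, a4=1.190, a0=26.285; τ=−ln(0.4941)/26.285=0.027 → t=0.027; u2·a0=0.3004·26.285=7.896; a1=3.808 < 7.896 ≤ a1+a2=15.456 → R2 fires; A=7 B=7 Y=9
Draw 2: a1=3.332, a2=10.192, a3=9.639, a4=1.190, a0=24.353; τ=−ln(0.7724)/24.353=0.011 → t=0.037; u2·a0=0.8867·24.353=21.594; a1+a2=13.524 < 21.594 ≤ a1+…+a3=23.163 → R3 fires; A=7 B=8 Y=8
Draw 3: a1=3.332, a2=11.648, a3=9.792, a4=1.360, a0=26.132; τ=−ln(0.7167)/26.132=0.013 → t=0.050; u2·a0=0.5907·26.132=15.436; a1+a2=14.980 < 15.436 ≤ a1+…+a3=24.772 → R3 fires; A=7 B=9 Y=7
Draw 4: a1=3.332, a2=13.104, a3=9.639, a4=1.530, a0=27.605; τ=−ln(0.1953)/27.605=0.059 → t=0.109; u2·a0=0.1372·27.605=3.787; a1=3.332 < 3.787 ≤ a1+a2=16.436 → R2 fires; A=6 B=9 Y=7
Draw 5: a1=2.856, a2=11.232, a3=9.639, a4=1.530, a0=25.257; τ=−ln(0.1134)/25.257=0.086 → t=0.196; u2·a0=0.9235·25.257=23.325; a1+a2=14.088 < 23.325 ≤ a1+…+a3=23.727 → R3 fires; A=6 B=10 Y=6
Draw 6: a1=2.856, a2=12.480, a3=9.180, a4=1.700, a0=26.216; τ=−ln(0.0814)/26.216=0.096 → t=0.291; u2·a0=0.2262·26.216=5.930; a1=2.856 < 5.930 ≤ a1+a2=15.336 → R2 fires; A=5 B=10 Y=6
Draw 7: a1=2.380, a2=10.400, a3=9.180, a4=1.700, a0=23.660; τ=−ln(0.0574)/23.660=0.121 → t=0.412; u2·a0=0.9264·23.660=21.919; a1+a2=12.780 < 21.919 ≤ a1+…+a3=21.960 → R3 fires; A=5 B=11 Y=5
Draw 8: a1=2.380, a2=11.440, a3=8.415, a4=1.870, a0=24.105; τ=−ln(0.2408)/24.105=0.059 → t=0.471; u2·a0=0.4387·24.105=10.575; a1=2.380 < 10.575 ≤ a1+a2=13.820 → R2 fires; A=4 B=11 Y=5
Draw 9: a1=1.904, a2=9.152, a3=8.415, a4=1.870, a0=21.341; τ=−ln(0.7207)/21.341=0.015 → t=0.486 > T=0.48: stop.
A first becomes ≤ 7 when it reaches 7 at the event at t=0.027.

Threshold first reached at t = 0.027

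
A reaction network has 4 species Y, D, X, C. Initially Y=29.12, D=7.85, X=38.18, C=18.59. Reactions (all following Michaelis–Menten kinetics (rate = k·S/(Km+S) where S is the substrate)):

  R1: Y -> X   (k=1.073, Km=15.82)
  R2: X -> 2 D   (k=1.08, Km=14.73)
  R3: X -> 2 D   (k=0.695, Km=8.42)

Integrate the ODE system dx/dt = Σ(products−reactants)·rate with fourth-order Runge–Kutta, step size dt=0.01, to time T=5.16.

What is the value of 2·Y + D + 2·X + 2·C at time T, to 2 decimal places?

Value at T = 179.63

Check how each reaction changes W = 2·Y + D + 2·X + 2·C (weight of products minus weight of reactants):
R1: Y -> X: (2·1) − (2·1) = 2 − 2 = 0
R2: X -> 2 D: (1·2) − (2·1) = 2 − 2 = 0
R3: X -> 2 D: (1·2) − (2·1) = 2 − 2 = 0
Every reaction leaves W unchanged, so W is conserved and no simulation is needed: W(T) = W(0) = 2·29.12 + 7.85 + 2·38.18 + 2·18.59 = 179.63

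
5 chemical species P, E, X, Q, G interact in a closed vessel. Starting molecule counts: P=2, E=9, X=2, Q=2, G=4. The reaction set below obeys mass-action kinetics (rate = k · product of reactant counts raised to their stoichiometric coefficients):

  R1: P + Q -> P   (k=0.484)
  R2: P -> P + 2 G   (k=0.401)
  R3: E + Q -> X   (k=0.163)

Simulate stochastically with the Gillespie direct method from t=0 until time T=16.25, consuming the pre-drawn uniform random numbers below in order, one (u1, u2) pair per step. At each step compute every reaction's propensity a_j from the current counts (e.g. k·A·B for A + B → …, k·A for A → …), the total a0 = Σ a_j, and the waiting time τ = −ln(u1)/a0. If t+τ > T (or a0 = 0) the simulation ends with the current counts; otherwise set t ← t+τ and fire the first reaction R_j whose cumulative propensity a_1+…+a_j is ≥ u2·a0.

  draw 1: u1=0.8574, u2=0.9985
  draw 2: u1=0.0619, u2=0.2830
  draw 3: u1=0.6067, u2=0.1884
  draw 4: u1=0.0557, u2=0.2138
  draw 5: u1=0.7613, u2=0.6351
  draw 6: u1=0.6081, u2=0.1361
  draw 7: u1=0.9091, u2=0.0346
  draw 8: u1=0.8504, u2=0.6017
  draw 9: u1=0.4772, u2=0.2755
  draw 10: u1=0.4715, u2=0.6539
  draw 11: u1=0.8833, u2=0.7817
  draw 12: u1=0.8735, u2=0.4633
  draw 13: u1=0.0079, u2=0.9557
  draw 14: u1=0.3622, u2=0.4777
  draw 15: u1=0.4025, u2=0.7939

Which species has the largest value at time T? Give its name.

t=0.000: P=2 E=9 X=2 Q=2 G=4
Draw 1: a1=1.936, a2=0.802, a3=2.934, a0=5.672; τ=−ln(0.8574)/5.672=0.027 → t=0.027; u2·a0=0.9985·5.672=5.663; a1+a2=2.738 < 5.663 ≤ a1+…+a3=5.672 → R3 fires; P=2 E=8 X=3 Q=1 G=4
Draw 2: a1=0.968, a2=0.802, a3=1.304, a0=3.074; τ=−ln(0.0619)/3.074=0.905 → t=0.932; u2·a0=0.2830·3.074=0.870 ≤ a1=0.968 → R1 fires; P=2 E=8 X=3 Q=0 G=4
Draw 3: a1=0.000, a2=0.802, a3=0.000, a0=0.802; τ=−ln(0.6067)/0.802=0.623 → t=1.555; u2·a0=0.1884·0.802=0.151; a1=0.000 < 0.151 ≤ a1+a2=0.802 → R2 fires; P=2 E=8 X=3 Q=0 G=6
Draw 4: a1=0.000, a2=0.802, a3=0.000, a0=0.802; τ=−ln(0.0557)/0.802=3.601 → t=5.156; u2·a0=0.2138·0.802=0.171; a1=0.000 < 0.171 ≤ a1+a2=0.802 → R2 fires; P=2 E=8 X=3 Q=0 G=8
Draw 5: a1=0.000, a2=0.802, a3=0.000, a0=0.802; τ=−ln(0.7613)/0.802=0.340 → t=5.496; u2·a0=0.6351·0.802=0.509; a1=0.000 < 0.509 ≤ a1+a2=0.802 → R2 fires; P=2 E=8 X=3 Q=0 G=10
Draw 6: a1=0.000, a2=0.802, a3=0.000, a0=0.802; τ=−ln(0.6081)/0.802=0.620 → t=6.116; u2·a0=0.1361·0.802=0.109; a1=0.000 < 0.109 ≤ a1+a2=0.802 → R2 fires; P=2 E=8 X=3 Q=0 G=12
Draw 7: a1=0.000, a2=0.802, a3=0.000, a0=0.802; τ=−ln(0.9091)/0.802=0.119 → t=6.235; u2·a0=0.0346·0.802=0.028; a1=0.000 < 0.028 ≤ a1+a2=0.802 → R2 fires; P=2 E=8 X=3 Q=0 G=14
Draw 8: a1=0.000, a2=0.802, a3=0.000, a0=0.802; τ=−ln(0.8504)/0.802=0.202 → t=6.437; u2·a0=0.6017·0.802=0.483; a1=0.000 < 0.483 ≤ a1+a2=0.802 → R2 fires; P=2 E=8 X=3 Q=0 G=16
Draw 9: a1=0.000, a2=0.802, a3=0.000, a0=0.802; τ=−ln(0.4772)/0.802=0.922 → t=7.360; u2·a0=0.2755·0.802=0.221; a1=0.000 < 0.221 ≤ a1+a2=0.802 → R2 fires; P=2 E=8 X=3 Q=0 G=18
Draw 10: a1=0.000, a2=0.802, a3=0.000, a0=0.802; τ=−ln(0.4715)/0.802=0.937 → t=8.297; u2·a0=0.6539·0.802=0.524; a1=0.000 < 0.524 ≤ a1+a2=0.802 → R2 fires; P=2 E=8 X=3 Q=0 G=20
Draw 11: a1=0.000, a2=0.802, a3=0.000, a0=0.802; τ=−ln(0.8833)/0.802=0.155 → t=8.452; u2·a0=0.7817·0.802=0.627; a1=0.000 < 0.627 ≤ a1+a2=0.802 → R2 fires; P=2 E=8 X=3 Q=0 G=22
Draw 12: a1=0.000, a2=0.802, a3=0.000, a0=0.802; τ=−ln(0.8735)/0.802=0.169 → t=8.620; u2·a0=0.4633·0.802=0.372; a1=0.000 < 0.372 ≤ a1+a2=0.802 → R2 fires; P=2 E=8 X=3 Q=0 G=24
Draw 13: a1=0.000, a2=0.802, a3=0.000, a0=0.802; τ=−ln(0.0079)/0.802=6.036 → t=14.656; u2·a0=0.9557·0.802=0.766; a1=0.000 < 0.766 ≤ a1+a2=0.802 → R2 fires; P=2 E=8 X=3 Q=0 G=26
Draw 14: a1=0.000, a2=0.802, a3=0.000, a0=0.802; τ=−ln(0.3622)/0.802=1.266 → t=15.923; u2·a0=0.4777·0.802=0.383; a1=0.000 < 0.383 ≤ a1+a2=0.802 → R2 fires; P=2 E=8 X=3 Q=0 G=28
Draw 15: a1=0.000, a2=0.802, a3=0.000, a0=0.802; τ=−ln(0.4025)/0.802=1.135 → t=17.058 > T=16.25: stop.
At T=16.25: P=2 E=8 X=3 Q=0 G=28; the largest is G.

Dominant species at T: G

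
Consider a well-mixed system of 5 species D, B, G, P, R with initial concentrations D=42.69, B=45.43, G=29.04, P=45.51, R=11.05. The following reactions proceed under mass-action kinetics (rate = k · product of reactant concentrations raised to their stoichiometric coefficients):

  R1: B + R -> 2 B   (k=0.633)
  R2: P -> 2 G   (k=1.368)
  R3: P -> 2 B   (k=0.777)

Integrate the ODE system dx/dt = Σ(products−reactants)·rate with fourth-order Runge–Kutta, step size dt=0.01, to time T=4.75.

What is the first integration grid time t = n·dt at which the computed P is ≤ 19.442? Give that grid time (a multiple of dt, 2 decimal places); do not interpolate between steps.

RK4 with dt=0.01: 475 steps to T=4.75. Trajectory (selected grid times):
t=0.00: D=42.69 B=45.43 G=29.04 P=45.51 R=11.05
t=0.39: D=42.69 B=75.17 G=61.94 P=19.72 R=0.00
t=0.40: D=42.69 B=75.47 G=62.48 P=19.30 R=0.00
t=0.53: D=42.69 B=78.87 G=68.47 P=14.60 R=0.00
t=1.06: D=42.69 B=86.06 G=81.11 P=4.68 R=0.00
t=1.58: D=42.69 B=88.34 G=85.13 P=1.54 R=0.00
t=2.11: D=42.69 B=89.09 G=86.46 P=0.49 R=0.00
t=2.64: D=42.69 B=89.34 G=86.89 P=0.16 R=0.00
t=3.17: D=42.69 B=89.41 G=87.02 P=0.05 R=0.00
t=3.69: D=42.69 B=89.44 G=87.07 P=0.02 R=0.00
t=4.22: D=42.69 B=89.45 G=87.08 P=0.01 R=0.00
t=4.75: D=42.69 B=89.45 G=87.09 P=0.00 R=0.00
P(0.39)=19.715 > 19.442 but P(0.40)=19.297 ≤ 19.442, so the first grid time is t=0.40.

Threshold first reached at t = 0.40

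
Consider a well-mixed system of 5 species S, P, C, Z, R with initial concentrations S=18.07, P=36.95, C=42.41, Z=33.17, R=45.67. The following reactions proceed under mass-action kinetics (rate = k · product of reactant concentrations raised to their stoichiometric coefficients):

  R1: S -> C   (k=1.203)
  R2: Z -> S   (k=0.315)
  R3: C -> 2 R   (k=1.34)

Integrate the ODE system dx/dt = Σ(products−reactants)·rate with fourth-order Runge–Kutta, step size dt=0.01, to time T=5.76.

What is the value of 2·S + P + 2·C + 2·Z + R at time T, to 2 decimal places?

Value at T = 269.92

Check how each reaction changes W = 2·S + P + 2·C + 2·Z + R (weight of products minus weight of reactants):
R1: S -> C: (2·1) − (2·1) = 2 − 2 = 0
R2: Z -> S: (2·1) − (2·1) = 2 − 2 = 0
R3: C -> 2 R: (1·2) − (2·1) = 2 − 2 = 0
Every reaction leaves W unchanged, so W is conserved and no simulation is needed: W(T) = W(0) = 2·18.07 + 36.95 + 2·42.41 + 2·33.17 + 45.67 = 269.92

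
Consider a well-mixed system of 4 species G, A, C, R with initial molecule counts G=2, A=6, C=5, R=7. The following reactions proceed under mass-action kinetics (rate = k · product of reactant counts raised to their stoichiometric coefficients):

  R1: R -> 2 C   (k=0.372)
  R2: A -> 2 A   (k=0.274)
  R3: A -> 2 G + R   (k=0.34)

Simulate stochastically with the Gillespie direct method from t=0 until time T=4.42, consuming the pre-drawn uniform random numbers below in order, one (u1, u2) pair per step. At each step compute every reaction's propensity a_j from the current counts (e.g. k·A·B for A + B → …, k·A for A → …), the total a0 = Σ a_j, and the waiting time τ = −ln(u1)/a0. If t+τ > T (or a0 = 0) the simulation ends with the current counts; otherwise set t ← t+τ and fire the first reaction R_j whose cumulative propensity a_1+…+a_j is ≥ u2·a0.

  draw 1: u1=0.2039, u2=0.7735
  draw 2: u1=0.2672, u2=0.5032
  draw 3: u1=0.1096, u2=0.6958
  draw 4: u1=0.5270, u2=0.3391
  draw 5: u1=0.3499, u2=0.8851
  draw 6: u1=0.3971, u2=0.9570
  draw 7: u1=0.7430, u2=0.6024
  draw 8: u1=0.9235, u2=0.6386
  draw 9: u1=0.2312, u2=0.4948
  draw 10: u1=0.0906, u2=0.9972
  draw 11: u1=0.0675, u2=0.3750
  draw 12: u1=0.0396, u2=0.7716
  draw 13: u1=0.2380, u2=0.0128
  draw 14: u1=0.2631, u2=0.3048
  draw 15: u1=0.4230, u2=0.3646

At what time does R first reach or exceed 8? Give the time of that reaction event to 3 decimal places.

t=0.000: G=2 A=6 C=5 R=7
Draw 1: a1=2.604, a2=1.644, a3=2.040, a0=6.288; τ=−ln(0.2039)/6.288=0.253 → t=0.253; u2·a0=0.7735·6.288=4.864; a1+a2=4.248 < 4.864 ≤ a1+…+a3=6.288 → R3 fires; G=4 A=5 C=5 R=8
Draw 2: a1=2.976, a2=1.370, a3=1.700, a0=6.046; τ=−ln(0.2672)/6.046=0.218 → t=0.471; u2·a0=0.5032·6.046=3.042; a1=2.976 < 3.042 ≤ a1+a2=4.346 → R2 fires; G=4 A=6 C=5 R=8
Draw 3: a1=2.976, a2=1.644, a3=2.040, a0=6.660; τ=−ln(0.1096)/6.660=0.332 → t=0.803; u2·a0=0.6958·6.660=4.634; a1+a2=4.620 < 4.634 ≤ a1+…+a3=6.660 → R3 fires; G=6 A=5 C=5 R=9
Draw 4: a1=3.348, a2=1.370, a3=1.700, a0=6.418; τ=−ln(0.5270)/6.418=0.100 → t=0.903; u2·a0=0.3391·6.418=2.176 ≤ a1=3.348 → R1 fires; G=6 A=5 C=7 R=8
Draw 5: a1=2.976, a2=1.370, a3=1.700, a0=6.046; τ=−ln(0.3499)/6.046=0.174 → t=1.077; u2·a0=0.8851·6.046=5.351; a1+a2=4.346 < 5.351 ≤ a1+…+a3=6.046 → R3 fires; G=8 A=4 C=7 R=9
Draw 6: a1=3.348, a2=1.096, a3=1.360, a0=5.804; τ=−ln(0.3971)/5.804=0.159 → t=1.236; u2·a0=0.9570·5.804=5.554; a1+a2=4.444 < 5.554 ≤ a1+…+a3=5.804 → R3 fires; G=10 A=3 C=7 R=10
Draw 7: a1=3.720, a2=0.822, a3=1.020, a0=5.562; τ=−ln(0.7430)/5.562=0.053 → t=1.289; u2·a0=0.6024·5.562=3.351 ≤ a1=3.720 → R1 fires; G=10 A=3 C=9 R=9
Draw 8: a1=3.348, a2=0.822, a3=1.020, a0=5.190; τ=−ln(0.9235)/5.190=0.015 → t=1.304; u2·a0=0.6386·5.190=3.314 ≤ a1=3.348 → R1 fires; G=10 A=3 C=11 R=8
Draw 9: a1=2.976, a2=0.822, a3=1.020, a0=4.818; τ=−ln(0.2312)/4.818=0.304 → t=1.608; u2·a0=0.4948·4.818=2.384 ≤ a1=2.976 → R1 fires; G=10 A=3 C=13 R=7
Draw 10: a1=2.604, a2=0.822, a3=1.020, a0=4.446; τ=−ln(0.0906)/4.446=0.540 → t=2.149; u2·a0=0.9972·4.446=4.434; a1+a2=3.426 < 4.434 ≤ a1+…+a3=4.446 → R3 fires; G=12 A=2 C=13 R=8
Draw 11: a1=2.976, a2=0.548, a3=0.680, a0=4.204; τ=−ln(0.0675)/4.204=0.641 → t=2.790; u2·a0=0.3750·4.204=1.576 ≤ a1=2.976 → R1 fires; G=12 A=2 C=15 R=7
Draw 12: a1=2.604, a2=0.548, a3=0.680, a0=3.832; τ=−ln(0.0396)/3.832=0.843 → t=3.632; u2·a0=0.7716·3.832=2.957; a1=2.604 < 2.957 ≤ a1+a2=3.152 → R2 fires; G=12 A=3 C=15 R=7
Draw 13: a1=2.604, a2=0.822, a3=1.020, a0=4.446; τ=−ln(0.2380)/4.446=0.323 → t=3.955; u2·a0=0.0128·4.446=0.057 ≤ a1=2.604 → R1 fires; G=12 A=3 C=17 R=6
Draw 14: a1=2.232, a2=0.822, a3=1.020, a0=4.074; τ=−ln(0.2631)/4.074=0.328 → t=4.283; u2·a0=0.3048·4.074=1.242 ≤ a1=2.232 → R1 fires; G=12 A=3 C=19 R=5
Draw 15: a1=1.860, a2=0.822, a3=1.020, a0=3.702; τ=−ln(0.4230)/3.702=0.232 → t=4.515 > T=4.42: stop.
R first becomes ≥ 8 when it reaches 8 at the event at t=0.253.

Threshold first reached at t = 0.253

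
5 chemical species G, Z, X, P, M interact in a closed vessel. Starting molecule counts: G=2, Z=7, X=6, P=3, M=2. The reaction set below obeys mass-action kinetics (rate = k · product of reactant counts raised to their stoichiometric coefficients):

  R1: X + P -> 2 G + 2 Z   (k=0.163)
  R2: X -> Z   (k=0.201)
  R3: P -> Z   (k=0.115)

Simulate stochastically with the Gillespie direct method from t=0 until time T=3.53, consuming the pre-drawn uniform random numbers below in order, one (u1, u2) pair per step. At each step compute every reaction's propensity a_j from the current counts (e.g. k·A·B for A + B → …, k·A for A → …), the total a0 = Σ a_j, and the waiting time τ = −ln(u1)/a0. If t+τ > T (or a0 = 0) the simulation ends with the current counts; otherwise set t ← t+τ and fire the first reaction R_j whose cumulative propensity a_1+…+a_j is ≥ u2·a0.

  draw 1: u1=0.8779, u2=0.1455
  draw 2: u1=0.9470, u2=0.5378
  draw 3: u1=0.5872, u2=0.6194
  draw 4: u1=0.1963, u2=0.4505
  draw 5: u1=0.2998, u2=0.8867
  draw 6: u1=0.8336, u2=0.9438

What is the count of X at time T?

X at T = 2

t=0.000: G=2 Z=7 X=6 P=3 M=2
Draw 1: a1=2.934, a2=1.206, a3=0.345, a0=4.485; τ=−ln(0.8779)/4.485=0.029 → t=0.029; u2·a0=0.1455·4.485=0.653 ≤ a1=2.934 → R1 fires; G=4 Z=9 X=5 P=2 M=2
Draw 2: a1=1.630, a2=1.005, a3=0.230, a0=2.865; τ=−ln(0.9470)/2.865=0.019 → t=0.048; u2·a0=0.5378·2.865=1.541 ≤ a1=1.630 → R1 fires; G=6 Z=11 X=4 P=1 M=2
Draw 3: a1=0.652, a2=0.804, a3=0.115, a0=1.571; τ=−ln(0.5872)/1.571=0.339 → t=0.387; u2·a0=0.6194·1.571=0.973; a1=0.652 < 0.973 ≤ a1+a2=1.456 → R2 fires; G=6 Z=12 X=3 P=1 M=2
Draw 4: a1=0.489, a2=0.603, a3=0.115, a0=1.207; τ=−ln(0.1963)/1.207=1.349 → t=1.736; u2·a0=0.4505·1.207=0.544; a1=0.489 < 0.544 ≤ a1+a2=1.092 → R2 fires; G=6 Z=13 X=2 P=1 M=2
Draw 5: a1=0.326, a2=0.402, a3=0.115, a0=0.843; τ=−ln(0.2998)/0.843=1.429 → t=3.165; u2·a0=0.8867·0.843=0.747; a1+a2=0.728 < 0.747 ≤ a1+…+a3=0.843 → R3 fires; G=6 Z=14 X=2 P=0 M=2
Draw 6: a1=0.000, a2=0.402, a3=0.000, a0=0.402; τ=−ln(0.8336)/0.402=0.453 → t=3.618 > T=3.53: stop.
Read off X at T=3.53: 2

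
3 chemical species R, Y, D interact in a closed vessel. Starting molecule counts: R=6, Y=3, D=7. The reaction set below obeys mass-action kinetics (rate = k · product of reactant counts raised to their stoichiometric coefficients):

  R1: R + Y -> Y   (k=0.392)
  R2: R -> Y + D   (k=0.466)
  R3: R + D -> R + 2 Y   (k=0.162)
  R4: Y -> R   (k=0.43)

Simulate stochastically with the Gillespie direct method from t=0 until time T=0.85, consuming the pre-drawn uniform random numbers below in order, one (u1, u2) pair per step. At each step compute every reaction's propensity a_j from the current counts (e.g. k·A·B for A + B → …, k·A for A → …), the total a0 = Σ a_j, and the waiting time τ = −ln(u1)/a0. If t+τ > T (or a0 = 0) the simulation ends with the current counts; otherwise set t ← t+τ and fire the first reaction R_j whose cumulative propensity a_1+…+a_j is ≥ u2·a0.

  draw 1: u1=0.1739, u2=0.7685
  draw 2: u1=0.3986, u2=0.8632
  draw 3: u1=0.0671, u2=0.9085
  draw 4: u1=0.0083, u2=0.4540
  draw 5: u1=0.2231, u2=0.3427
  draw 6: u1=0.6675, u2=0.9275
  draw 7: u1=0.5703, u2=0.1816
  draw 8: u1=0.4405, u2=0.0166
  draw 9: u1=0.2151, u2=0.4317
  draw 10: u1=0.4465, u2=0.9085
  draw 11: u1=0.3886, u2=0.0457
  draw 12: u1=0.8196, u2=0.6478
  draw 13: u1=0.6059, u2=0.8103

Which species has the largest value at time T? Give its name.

Dominant species at T: Y

t=0.000: R=6 Y=3 D=7
Draw 1: a1=7.056, a2=2.796, a3=6.804, a4=1.290, a0=17.946; τ=−ln(0.1739)/17.946=0.097 → t=0.097; u2·a0=0.7685·17.946=13.792; a1+a2=9.852 < 13.792 ≤ a1+…+a3=16.656 → R3 fires; R=6 Y=5 D=6
Draw 2: a1=11.760, a2=2.796, a3=5.832, a4=2.150, a0=22.538; τ=−ln(0.3986)/22.538=0.041 → t=0.138; u2·a0=0.8632·22.538=19.455; a1+a2=14.556 < 19.455 ≤ a1+…+a3=20.388 → R3 fires; R=6 Y=7 D=5
Draw 3: a1=16.464, a2=2.796, a3=4.860, a4=3.010, a0=27.130; τ=−ln(0.0671)/27.130=0.100 → t=0.238; u2·a0=0.9085·27.130=24.648; a1+…+a3=24.120 < 24.648 ≤ a1+…+a4=27.130 → R4 fires; R=7 Y=6 D=5
Draw 4: a1=16.464, a2=3.262, a3=5.670, a4=2.580, a0=27.976; τ=−ln(0.0083)/27.976=0.171 → t=0.409; u2·a0=0.4540·27.976=12.701 ≤ a1=16.464 → R1 fires; R=6 Y=6 D=5
Draw 5: a1=14.112, a2=2.796, a3=4.860, a4=2.580, a0=24.348; τ=−ln(0.2231)/24.348=0.062 → t=0.471; u2·a0=0.3427·24.348=8.344 ≤ a1=14.112 → R1 fires; R=5 Y=6 D=5
Draw 6: a1=11.760, a2=2.330, a3=4.050, a4=2.580, a0=20.720; τ=−ln(0.6675)/20.720=0.020 → t=0.490; u2·a0=0.9275·20.720=19.218; a1+…+a3=18.140 < 19.218 ≤ a1+…+a4=20.720 → R4 fires; R=6 Y=5 D=5
Draw 7: a1=11.760, a2=2.796, a3=4.860, a4=2.150, a0=21.566; τ=−ln(0.5703)/21.566=0.026 → t=0.516; u2·a0=0.1816·21.566=3.916 ≤ a1=11.760 → R1 fires; R=5 Y=5 D=5
Draw 8: a1=9.800, a2=2.330, a3=4.050, a4=2.150, a0=18.330; τ=−ln(0.4405)/18.330=0.045 → t=0.561; u2·a0=0.0166·18.330=0.304 ≤ a1=9.800 → R1 fires; R=4 Y=5 D=5
Draw 9: a1=7.840, a2=1.864, a3=3.240, a4=2.150, a0=15.094; τ=−ln(0.2151)/15.094=0.102 → t=0.663; u2·a0=0.4317·15.094=6.516 ≤ a1=7.840 → R1 fires; R=3 Y=5 D=5
Draw 10: a1=5.880, a2=1.398, a3=2.430, a4=2.150, a0=11.858; τ=−ln(0.4465)/11.858=0.068 → t=0.731; u2·a0=0.9085·11.858=10.773; a1+…+a3=9.708 < 10.773 ≤ a1+…+a4=11.858 → R4 fires; R=4 Y=4 D=5
Draw 11: a1=6.272, a2=1.864, a3=3.240, a4=1.720, a0=13.096; τ=−ln(0.3886)/13.096=0.072 → t=0.803; u2·a0=0.0457·13.096=0.598 ≤ a1=6.272 → R1 fires; R=3 Y=4 D=5
Draw 12: a1=4.704, a2=1.398, a3=2.430, a4=1.720, a0=10.252; τ=−ln(0.8196)/10.252=0.019 → t=0.822; u2·a0=0.6478·10.252=6.641; a1+a2=6.102 < 6.641 ≤ a1+…+a3=8.532 → R3 fires; R=3 Y=6 D=4
Draw 13: a1=7.056, a2=1.398, a3=1.944, a4=2.580, a0=12.978; τ=−ln(0.6059)/12.978=0.039 → t=0.861 > T=0.85: stop.
At T=0.85: R=3 Y=6 D=4; the largest is Y.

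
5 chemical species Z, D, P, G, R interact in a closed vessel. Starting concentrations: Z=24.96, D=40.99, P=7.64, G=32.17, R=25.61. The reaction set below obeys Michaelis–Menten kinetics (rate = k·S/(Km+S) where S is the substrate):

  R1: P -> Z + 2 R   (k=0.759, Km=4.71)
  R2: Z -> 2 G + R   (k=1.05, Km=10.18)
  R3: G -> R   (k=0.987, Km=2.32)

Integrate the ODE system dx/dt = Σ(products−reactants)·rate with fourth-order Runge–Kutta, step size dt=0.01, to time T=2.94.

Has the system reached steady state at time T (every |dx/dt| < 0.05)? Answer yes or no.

RK4 with dt=0.01: 294 steps to T=2.94. Trajectory (selected grid times):
t=0.00: Z=24.96 D=40.99 P=7.64 G=32.17 R=25.61
t=0.33: Z=24.87 D=40.99 P=7.49 G=32.36 R=26.47
t=0.65: Z=24.78 D=40.99 P=7.34 G=32.54 R=27.30
t=0.98: Z=24.69 D=40.99 P=7.19 G=32.73 R=28.15
t=1.31: Z=24.59 D=40.99 P=7.03 G=32.91 R=29.00
t=1.63: Z=24.50 D=40.99 P=6.89 G=33.09 R=29.83
t=1.96: Z=24.40 D=40.99 P=6.74 G=33.28 R=30.67
t=2.29: Z=24.30 D=40.99 P=6.59 G=33.46 R=31.51
t=2.61: Z=24.21 D=40.99 P=6.45 G=33.64 R=32.33
t=2.94: Z=24.11 D=40.99 P=6.31 G=33.82 R=33.16
Rates at T: R1=0.4346, R2=0.7383, R3=0.9236
dx/dt at T (Σ net stoichiometry × rate): Z=-0.3037, D=+0.0000, P=-0.4346, G=+0.5529, R=+2.5311
Largest |dx/dt| is |+2.5311| (R) ≥ 0.05 → not steady.

Steady state at T: no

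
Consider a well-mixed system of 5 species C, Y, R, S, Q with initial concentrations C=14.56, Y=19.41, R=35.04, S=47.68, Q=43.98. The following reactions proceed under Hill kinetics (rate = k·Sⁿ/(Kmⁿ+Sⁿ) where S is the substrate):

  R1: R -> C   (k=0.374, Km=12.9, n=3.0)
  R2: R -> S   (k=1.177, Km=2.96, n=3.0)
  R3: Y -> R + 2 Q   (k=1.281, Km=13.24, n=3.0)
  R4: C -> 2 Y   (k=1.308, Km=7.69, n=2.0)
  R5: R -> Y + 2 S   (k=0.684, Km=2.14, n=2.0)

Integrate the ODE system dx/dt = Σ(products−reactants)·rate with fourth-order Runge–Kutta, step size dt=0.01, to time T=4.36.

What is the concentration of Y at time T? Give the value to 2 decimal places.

RK4 with dt=0.01: 436 steps to T=4.36. Trajectory (selected grid times):
t=0.00: C=14.56 Y=19.41 R=35.04 S=47.68 Q=43.98
t=0.48: C=14.24 Y=20.24 R=34.45 S=48.90 Q=44.93
t=0.97: C=13.92 Y=21.06 R=33.86 S=50.14 Q=45.92
t=1.45: C=13.61 Y=21.85 R=33.30 S=51.36 Q=46.92
t=1.94: C=13.30 Y=22.63 R=32.74 S=52.61 Q=47.95
t=2.42: C=13.00 Y=23.38 R=32.19 S=53.82 Q=48.99
t=2.91: C=12.70 Y=24.12 R=31.64 S=55.07 Q=50.06
t=3.39: C=12.42 Y=24.83 R=31.12 S=56.29 Q=51.12
t=3.88: C=12.13 Y=25.54 R=30.58 S=57.53 Q=52.21
t=4.36: C=11.85 Y=26.21 R=30.07 S=58.75 Q=53.30
Read off Y at T=4.36: 26.21

Y at T = 26.21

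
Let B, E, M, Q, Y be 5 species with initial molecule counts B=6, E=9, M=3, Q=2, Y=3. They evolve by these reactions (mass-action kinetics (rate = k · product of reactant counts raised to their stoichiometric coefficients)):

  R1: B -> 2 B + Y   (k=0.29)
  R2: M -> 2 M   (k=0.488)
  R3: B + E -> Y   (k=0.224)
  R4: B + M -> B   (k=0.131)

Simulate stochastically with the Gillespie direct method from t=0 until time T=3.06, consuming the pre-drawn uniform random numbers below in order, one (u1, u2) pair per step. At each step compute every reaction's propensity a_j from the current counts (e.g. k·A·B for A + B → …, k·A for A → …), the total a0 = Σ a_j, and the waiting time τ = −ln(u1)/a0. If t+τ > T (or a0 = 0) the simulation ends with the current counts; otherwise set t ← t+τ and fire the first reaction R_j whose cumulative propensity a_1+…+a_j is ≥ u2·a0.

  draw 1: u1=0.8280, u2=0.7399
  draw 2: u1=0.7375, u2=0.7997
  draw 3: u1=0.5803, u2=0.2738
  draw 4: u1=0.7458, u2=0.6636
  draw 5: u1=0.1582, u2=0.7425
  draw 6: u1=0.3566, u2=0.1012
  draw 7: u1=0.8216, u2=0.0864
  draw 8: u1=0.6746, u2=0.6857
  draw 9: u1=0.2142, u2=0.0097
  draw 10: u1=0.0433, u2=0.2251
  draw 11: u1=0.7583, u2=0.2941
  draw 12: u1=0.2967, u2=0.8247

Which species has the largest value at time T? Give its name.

t=0.000: B=6 E=9 M=3 Q=2 Y=3
Draw 1: a1=1.740, a2=1.464, a3=12.096, a4=2.358, a0=17.658; τ=−ln(0.8280)/17.658=0.011 → t=0.011; u2·a0=0.7399·17.658=13.065; a1+a2=3.204 < 13.065 ≤ a1+…+a3=15.300 → R3 fires; B=5 E=8 M=3 Q=2 Y=4
Draw 2: a1=1.450, a2=1.464, a3=8.960, a4=1.965, a0=13.839; τ=−ln(0.7375)/13.839=0.022 → t=0.033; u2·a0=0.7997·13.839=11.067; a1+a2=2.914 < 11.067 ≤ a1+…+a3=11.874 → R3 fires; B=4 E=7 M=3 Q=2 Y=5
Draw 3: a1=1.160, a2=1.464, a3=6.272, a4=1.572, a0=10.468; τ=−ln(0.5803)/10.468=0.052 → t=0.085; u2·a0=0.2738·10.468=2.866; a1+a2=2.624 < 2.866 ≤ a1+…+a3=8.896 → R3 fires; B=3 E=6 M=3 Q=2 Y=6
Draw 4: a1=0.870, a2=1.464, a3=4.032, a4=1.179, a0=7.545; τ=−ln(0.7458)/7.545=0.039 → t=0.124; u2·a0=0.6636·7.545=5.007; a1+a2=2.334 < 5.007 ≤ a1+…+a3=6.366 → R3 fires; B=2 E=5 M=3 Q=2 Y=7
Draw 5: a1=0.580, a2=1.464, a3=2.240, a4=0.786, a0=5.070; τ=−ln(0.1582)/5.070=0.364 → t=0.487; u2·a0=0.7425·5.070=3.764; a1+a2=2.044 < 3.764 ≤ a1+…+a3=4.284 → R3 fires; B=1 E=4 M=3 Q=2 Y=8
Draw 6: a1=0.290, a2=1.464, a3=0.896, a4=0.393, a0=3.043; τ=−ln(0.3566)/3.043=0.339 → t=0.826; u2·a0=0.1012·3.043=0.308; a1=0.290 < 0.308 ≤ a1+a2=1.754 → R2 fires; B=1 E=4 M=4 Q=2 Y=8
Draw 7: a1=0.290, a2=1.952, a3=0.896, a4=0.524, a0=3.662; τ=−ln(0.8216)/3.662=0.054 → t=0.880; u2·a0=0.0864·3.662=0.316; a1=0.290 < 0.316 ≤ a1+a2=2.242 → R2 fires; B=1 E=4 M=5 Q=2 Y=8
Draw 8: a1=0.290, a2=2.440, a3=0.896, a4=0.655, a0=4.281; τ=−ln(0.6746)/4.281=0.092 → t=0.972; u2·a0=0.6857·4.281=2.935; a1+a2=2.730 < 2.935 ≤ a1+…+a3=3.626 → R3 fires; B=0 E=3 M=5 Q=2 Y=9
Draw 9: a1=0.000, a2=2.440, a3=0.000, a4=0.000, a0=2.440; τ=−ln(0.2142)/2.440=0.631 → t=1.603; u2·a0=0.0097·2.440=0.024; a1=0.000 < 0.024 ≤ a1+a2=2.440 → R2 fires; B=0 E=3 M=6 Q=2 Y=9
Draw 10: a1=0.000, a2=2.928, a3=0.000, a4=0.000, a0=2.928; τ=−ln(0.0433)/2.928=1.072 → t=2.675; u2·a0=0.2251·2.928=0.659; a1=0.000 < 0.659 ≤ a1+a2=2.928 → R2 fires; B=0 E=3 M=7 Q=2 Y=9
Draw 11: a1=0.000, a2=3.416, a3=0.000, a4=0.000, a0=3.416; τ=−ln(0.7583)/3.416=0.081 → t=2.756; u2·a0=0.2941·3.416=1.005; a1=0.000 < 1.005 ≤ a1+a2=3.416 → R2 fires; B=0 E=3 M=8 Q=2 Y=9
Draw 12: a1=0.000, a2=3.904, a3=0.000, a4=0.000, a0=3.904; τ=−ln(0.2967)/3.904=0.311 → t=3.068 > T=3.06: stop.
At T=3.06: B=0 E=3 M=8 Q=2 Y=9; the largest is Y.

Dominant species at T: Y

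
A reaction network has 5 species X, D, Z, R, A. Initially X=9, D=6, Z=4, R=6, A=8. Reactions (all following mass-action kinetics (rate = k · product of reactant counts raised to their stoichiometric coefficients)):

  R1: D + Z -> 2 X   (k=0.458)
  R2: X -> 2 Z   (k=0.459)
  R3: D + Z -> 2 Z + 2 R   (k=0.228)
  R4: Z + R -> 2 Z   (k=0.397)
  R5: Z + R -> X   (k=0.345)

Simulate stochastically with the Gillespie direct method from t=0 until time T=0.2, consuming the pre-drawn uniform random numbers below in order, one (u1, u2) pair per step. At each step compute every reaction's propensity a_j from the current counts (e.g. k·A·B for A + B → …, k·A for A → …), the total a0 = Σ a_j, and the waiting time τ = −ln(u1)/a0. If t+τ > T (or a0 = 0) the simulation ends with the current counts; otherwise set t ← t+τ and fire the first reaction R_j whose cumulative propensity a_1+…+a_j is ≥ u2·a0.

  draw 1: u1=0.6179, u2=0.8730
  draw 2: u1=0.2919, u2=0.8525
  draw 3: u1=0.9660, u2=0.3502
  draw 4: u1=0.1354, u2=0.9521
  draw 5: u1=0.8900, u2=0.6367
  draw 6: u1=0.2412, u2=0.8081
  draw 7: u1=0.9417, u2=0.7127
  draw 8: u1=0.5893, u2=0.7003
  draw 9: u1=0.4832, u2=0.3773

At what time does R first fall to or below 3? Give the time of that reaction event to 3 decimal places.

t=0.000: X=9 D=6 Z=4 R=6 A=8
Draw 1: a1=10.992, a2=4.131, a3=5.472, a4=9.528, a5=8.280, a0=38.403; τ=−ln(0.6179)/38.403=0.013 → t=0.013; u2·a0=0.8730·38.403=33.526; a1+…+a4=30.123 < 33.526 ≤ a1+…+a5=38.403 → R5 fires; X=10 D=6 Z=3 R=5 A=8
Draw 2: a1=8.244, a2=4.590, a3=4.104, a4=5.955, a5=5.175, a0=28.068; τ=−ln(0.2919)/28.068=0.044 → t=0.056; u2·a0=0.8525·28.068=23.928; a1+…+a4=22.893 < 23.928 ≤ a1+…+a5=28.068 → R5 fires; X=11 D=6 Z=2 R=4 A=8
Draw 3: a1=5.496, a2=5.049, a3=2.736, a4=3.176, a5=2.760, a0=19.217; τ=−ln(0.9660)/19.217=0.002 → t=0.058; u2·a0=0.3502·19.217=6.730; a1=5.496 < 6.730 ≤ a1+a2=10.545 → R2 fires; X=10 D=6 Z=4 R=4 A=8
Draw 4: a1=10.992, a2=4.590, a3=5.472, a4=6.352, a5=5.520, a0=32.926; τ=−ln(0.1354)/32.926=0.061 → t=0.119; u2·a0=0.9521·32.926=31.349; a1+…+a4=27.406 < 31.349 ≤ a1+…+a5=32.926 → R5 fires; X=11 D=6 Z=3 R=3 A=8
Draw 5: a1=8.244, a2=5.049, a3=4.104, a4=3.573, a5=3.105, a0=24.075; τ=−ln(0.8900)/24.075=0.005 → t=0.124; u2·a0=0.6367·24.075=15.329; a1+a2=13.293 < 15.329 ≤ a1+…+a3=17.397 → R3 fires; X=11 D=5 Z=4 R=5 A=8
Draw 6: a1=9.160, a2=5.049, a3=4.560, a4=7.940, a5=6.900, a0=33.609; τ=−ln(0.2412)/33.609=0.042 → t=0.166; u2·a0=0.8081·33.609=27.159; a1+…+a4=26.709 < 27.159 ≤ a1+…+a5=33.609 → R5 fires; X=12 D=5 Z=3 R=4 A=8
Draw 7: a1=6.870, a2=5.508, a3=3.420, a4=4.764, a5=4.140, a0=24.702; τ=−ln(0.9417)/24.702=0.002 → t=0.169; u2·a0=0.7127·24.702=17.605; a1+…+a3=15.798 < 17.605 ≤ a1+…+a4=20.562 → R4 fires; X=12 D=5 Z=4 R=3 A=8
Draw 8: a1=9.160, a2=5.508, a3=4.560, a4=4.764, a5=4.140, a0=28.132; τ=−ln(0.5893)/28.132=0.019 → t=0.187; u2·a0=0.7003·28.132=19.701; a1+…+a3=19.228 < 19.701 ≤ a1+…+a4=23.992 → R4 fires; X=12 D=5 Z=5 R=2 A=8
Draw 9: a1=11.450, a2=5.508, a3=5.700, a4=3.970, a5=3.450, a0=30.078; τ=−ln(0.4832)/30.078=0.024 → t=0.211 > T=0.2: stop.
R first becomes ≤ 3 when it reaches 3 at the event at t=0.119.

Threshold first reached at t = 0.119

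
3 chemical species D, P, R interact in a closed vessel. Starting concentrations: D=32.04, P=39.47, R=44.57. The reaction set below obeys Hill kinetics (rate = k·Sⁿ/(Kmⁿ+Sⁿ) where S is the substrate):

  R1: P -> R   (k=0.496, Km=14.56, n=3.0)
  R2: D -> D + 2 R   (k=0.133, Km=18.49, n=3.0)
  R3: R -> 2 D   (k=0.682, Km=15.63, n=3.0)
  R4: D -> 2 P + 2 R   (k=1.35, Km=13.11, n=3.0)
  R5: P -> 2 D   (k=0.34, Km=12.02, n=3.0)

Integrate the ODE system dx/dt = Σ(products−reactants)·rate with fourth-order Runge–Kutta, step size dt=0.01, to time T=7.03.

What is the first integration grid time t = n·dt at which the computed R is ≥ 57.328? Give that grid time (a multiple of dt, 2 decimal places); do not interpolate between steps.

Threshold first reached at t = 4.92

RK4 with dt=0.01: 703 steps to T=7.03. Trajectory (selected grid times):
t=0.00: D=32.04 P=39.47 R=44.57
t=0.78: D=32.59 P=40.82 R=46.58
t=1.56: D=33.15 P=42.17 R=48.59
t=2.34: D=33.70 P=43.52 R=50.61
t=3.12: D=34.26 P=44.88 R=52.64
t=3.91: D=34.83 P=46.26 R=54.70
t=4.69: D=35.39 P=47.62 R=56.73
t=4.91: D=35.55 P=48.01 R=57.31
t=4.92: D=35.56 P=48.03 R=57.34
t=5.47: D=35.96 P=48.99 R=58.78
t=6.25: D=36.52 P=50.36 R=60.83
t=7.03: D=37.08 P=51.74 R=62.88
R(4.91)=57.309 < 57.328 but R(4.92)=57.335 ≥ 57.328, so the first grid time is t=4.92.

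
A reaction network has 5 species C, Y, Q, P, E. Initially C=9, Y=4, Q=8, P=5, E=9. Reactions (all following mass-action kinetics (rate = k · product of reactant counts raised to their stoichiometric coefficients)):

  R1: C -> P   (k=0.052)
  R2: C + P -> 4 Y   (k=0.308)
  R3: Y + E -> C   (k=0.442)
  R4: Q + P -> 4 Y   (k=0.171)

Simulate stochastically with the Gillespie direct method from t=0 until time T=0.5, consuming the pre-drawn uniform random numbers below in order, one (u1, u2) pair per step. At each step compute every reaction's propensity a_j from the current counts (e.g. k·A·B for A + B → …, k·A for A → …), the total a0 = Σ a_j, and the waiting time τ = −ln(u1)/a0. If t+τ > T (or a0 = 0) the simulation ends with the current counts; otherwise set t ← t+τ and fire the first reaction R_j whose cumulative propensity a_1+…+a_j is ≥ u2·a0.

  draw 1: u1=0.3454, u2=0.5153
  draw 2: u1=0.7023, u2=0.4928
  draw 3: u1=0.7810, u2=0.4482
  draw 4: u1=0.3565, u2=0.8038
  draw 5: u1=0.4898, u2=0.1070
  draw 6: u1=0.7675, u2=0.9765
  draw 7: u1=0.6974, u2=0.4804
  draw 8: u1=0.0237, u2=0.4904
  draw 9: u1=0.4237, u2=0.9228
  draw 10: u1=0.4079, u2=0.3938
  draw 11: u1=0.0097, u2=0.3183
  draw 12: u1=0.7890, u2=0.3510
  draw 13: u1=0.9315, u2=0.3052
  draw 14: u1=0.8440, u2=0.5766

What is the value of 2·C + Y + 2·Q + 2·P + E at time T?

Value at T = 57

Check how each reaction changes W = 2·C + Y + 2·Q + 2·P + E (weight of products minus weight of reactants):
R1: C -> P: (2·1) − (2·1) = 2 − 2 = 0
R2: C + P -> 4 Y: (1·4) − (2·1 + 2·1) = 4 − 4 = 0
R3: Y + E -> C: (2·1) − (1·1 + 1·1) = 2 − 2 = 0
R4: Q + P -> 4 Y: (1·4) − (2·1 + 2·1) = 4 − 4 = 0
Every reaction leaves W unchanged, so W is conserved and no simulation is needed: W(T) = W(0) = 2·9 + 4 + 2·8 + 2·5 + 9 = 57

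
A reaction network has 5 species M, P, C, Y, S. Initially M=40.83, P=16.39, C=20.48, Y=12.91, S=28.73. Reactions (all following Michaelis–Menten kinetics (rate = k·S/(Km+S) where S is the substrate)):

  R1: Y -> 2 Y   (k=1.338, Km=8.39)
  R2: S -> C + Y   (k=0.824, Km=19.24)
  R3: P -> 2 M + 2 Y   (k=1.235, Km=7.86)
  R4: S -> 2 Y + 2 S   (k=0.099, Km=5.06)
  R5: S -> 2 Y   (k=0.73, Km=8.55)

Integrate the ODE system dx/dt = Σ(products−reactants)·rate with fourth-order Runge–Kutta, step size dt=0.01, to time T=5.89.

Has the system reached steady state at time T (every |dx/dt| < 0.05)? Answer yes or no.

Steady state at T: no

RK4 with dt=0.01: 589 steps to T=5.89. Trajectory (selected grid times):
t=0.00: M=40.83 P=16.39 C=20.48 Y=12.91 S=28.73
t=0.65: M=41.91 P=15.85 C=20.80 Y=15.70 S=28.10
t=1.31: M=42.99 P=15.31 C=21.12 Y=18.54 S=27.47
t=1.96: M=44.05 P=14.78 C=21.43 Y=21.35 S=26.85
t=2.62: M=45.10 P=14.25 C=21.75 Y=24.21 S=26.22
t=3.27: M=46.13 P=13.74 C=22.06 Y=27.02 S=25.61
t=3.93: M=47.16 P=13.22 C=22.37 Y=29.87 S=25.00
t=4.58: M=48.16 P=12.72 C=22.67 Y=32.67 S=24.40
t=5.24: M=49.16 P=12.22 C=22.97 Y=35.50 S=23.79
t=5.89: M=50.13 P=11.74 C=23.26 Y=38.27 S=23.20
Rates at T: R1=1.0974, R2=0.4505, R3=0.7397, R4=0.0813, R5=0.5334
dx/dt at T (Σ net stoichiometry × rate): M=+1.4794, P=-0.7397, C=+0.4505, Y=+4.2567, S=-0.9026
Largest |dx/dt| is |+4.2567| (Y) ≥ 0.05 → not steady.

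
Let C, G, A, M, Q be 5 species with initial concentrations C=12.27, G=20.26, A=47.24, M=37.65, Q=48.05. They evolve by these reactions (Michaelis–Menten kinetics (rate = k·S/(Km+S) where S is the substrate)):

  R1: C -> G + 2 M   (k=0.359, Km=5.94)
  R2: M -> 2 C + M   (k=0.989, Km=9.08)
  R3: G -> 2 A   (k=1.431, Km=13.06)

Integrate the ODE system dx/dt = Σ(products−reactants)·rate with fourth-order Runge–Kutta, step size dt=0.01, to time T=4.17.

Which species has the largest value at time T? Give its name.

Dominant species at T: A

RK4 with dt=0.01: 417 steps to T=4.17. Trajectory (selected grid times):
t=0.00: C=12.27 G=20.26 A=47.24 M=37.65 Q=48.05
t=0.46: C=12.89 G=19.97 A=48.04 M=37.87 Q=48.05
t=0.93: C=13.53 G=19.68 A=48.85 M=38.11 Q=48.05
t=1.39: C=14.14 G=19.40 A=49.64 M=38.34 Q=48.05
t=1.85: C=14.76 G=19.13 A=50.42 M=38.57 Q=48.05
t=2.32: C=15.40 G=18.85 A=51.22 M=38.81 Q=48.05
t=2.78: C=16.01 G=18.58 A=52.00 M=39.05 Q=48.05
t=3.24: C=16.63 G=18.32 A=52.77 M=39.30 Q=48.05
t=3.71: C=17.26 G=18.05 A=53.55 M=39.55 Q=48.05
t=4.17: C=17.88 G=17.80 A=54.31 M=39.79 Q=48.05
At T=4.17: C=17.88 G=17.80 A=54.31 M=39.79 Q=48.05; the largest is A.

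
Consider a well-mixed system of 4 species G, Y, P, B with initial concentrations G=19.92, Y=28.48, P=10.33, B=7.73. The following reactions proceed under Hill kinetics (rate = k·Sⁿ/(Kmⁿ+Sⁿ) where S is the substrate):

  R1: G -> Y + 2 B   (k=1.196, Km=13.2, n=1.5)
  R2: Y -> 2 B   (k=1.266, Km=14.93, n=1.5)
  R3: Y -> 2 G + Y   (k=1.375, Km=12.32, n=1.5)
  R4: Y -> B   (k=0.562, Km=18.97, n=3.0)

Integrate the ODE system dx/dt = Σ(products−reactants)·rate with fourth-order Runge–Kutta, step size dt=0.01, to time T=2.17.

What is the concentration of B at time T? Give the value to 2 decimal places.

B at T = 16.10

RK4 with dt=0.01: 217 steps to T=2.17. Trajectory (selected grid times):
t=0.00: G=19.92 Y=28.48 P=10.33 B=7.73
t=0.24: G=20.25 Y=28.34 P=10.33 B=8.65
t=0.48: G=20.57 Y=28.21 P=10.33 B=9.57
t=0.72: G=20.89 Y=28.08 P=10.33 B=10.49
t=0.96: G=21.21 Y=27.95 P=10.33 B=11.42
t=1.21: G=21.54 Y=27.81 P=10.33 B=12.38
t=1.45: G=21.86 Y=27.69 P=10.33 B=13.31
t=1.69: G=22.17 Y=27.57 P=10.33 B=14.24
t=1.93: G=22.48 Y=27.44 P=10.33 B=15.17
t=2.17: G=22.79 Y=27.32 P=10.33 B=16.10
Read off B at T=2.17: 16.10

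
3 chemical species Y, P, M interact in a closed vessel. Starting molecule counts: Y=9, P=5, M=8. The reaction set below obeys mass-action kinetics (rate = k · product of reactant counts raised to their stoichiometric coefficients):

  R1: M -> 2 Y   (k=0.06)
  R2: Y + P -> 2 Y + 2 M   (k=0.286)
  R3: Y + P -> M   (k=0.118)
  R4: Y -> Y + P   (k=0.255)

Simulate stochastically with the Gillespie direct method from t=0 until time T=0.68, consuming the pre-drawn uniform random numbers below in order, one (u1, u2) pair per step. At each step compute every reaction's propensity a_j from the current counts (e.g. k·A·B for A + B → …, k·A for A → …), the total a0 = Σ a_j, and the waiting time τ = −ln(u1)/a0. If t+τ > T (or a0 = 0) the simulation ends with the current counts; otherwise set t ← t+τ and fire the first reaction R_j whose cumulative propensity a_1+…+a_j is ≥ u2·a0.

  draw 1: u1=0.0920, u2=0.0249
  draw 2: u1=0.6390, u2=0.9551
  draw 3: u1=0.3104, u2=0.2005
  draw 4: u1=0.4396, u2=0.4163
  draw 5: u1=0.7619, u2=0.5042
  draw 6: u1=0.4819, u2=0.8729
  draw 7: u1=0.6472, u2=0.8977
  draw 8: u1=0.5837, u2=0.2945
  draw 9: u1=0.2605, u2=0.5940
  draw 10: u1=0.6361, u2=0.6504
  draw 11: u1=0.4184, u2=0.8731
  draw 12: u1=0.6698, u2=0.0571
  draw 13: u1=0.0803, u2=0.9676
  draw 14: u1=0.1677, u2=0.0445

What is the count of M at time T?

t=0.000: Y=9 P=5 M=8
Draw 1: a1=0.480, a2=12.870, a3=5.310, a4=2.295, a0=20.955; τ=−ln(0.0920)/20.955=0.114 → t=0.114; u2·a0=0.0249·20.955=0.522; a1=0.480 < 0.522 ≤ a1+a2=13.350 → R2 fires; Y=10 P=4 M=10
Draw 2: a1=0.600, a2=11.440, a3=4.720, a4=2.550, a0=19.310; τ=−ln(0.6390)/19.310=0.023 → t=0.137; u2·a0=0.9551·19.310=18.443; a1+…+a3=16.760 < 18.443 ≤ a1+…+a4=19.310 → R4 fires; Y=10 P=5 M=10
Draw 3: a1=0.600, a2=14.300, a3=5.900, a4=2.550, a0=23.350; τ=−ln(0.3104)/23.350=0.050 → t=0.187; u2·a0=0.2005·23.350=4.682; a1=0.600 < 4.682 ≤ a1+a2=14.900 → R2 fires; Y=11 P=4 M=12
Draw 4: a1=0.720, a2=12.584, a3=5.192, a4=2.805, a0=21.301; τ=−ln(0.4396)/21.301=0.039 → t=0.226; u2·a0=0.4163·21.301=8.868; a1=0.720 < 8.868 ≤ a1+a2=13.304 → R2 fires; Y=12 P=3 M=14
Draw 5: a1=0.840, a2=10.296, a3=4.248, a4=3.060, a0=18.444; τ=−ln(0.7619)/18.444=0.015 → t=0.240; u2·a0=0.5042·18.444=9.299; a1=0.840 < 9.299 ≤ a1+a2=11.136 → R2 fires; Y=13 P=2 M=16
Draw 6: a1=0.960, a2=7.436, a3=3.068, a4=3.315, a0=14.779; τ=−ln(0.4819)/14.779=0.049 → t=0.290; u2·a0=0.8729·14.779=12.901; a1+…+a3=11.464 < 12.901 ≤ a1+…+a4=14.779 → R4 fires; Y=13 P=3 M=16
Draw 7: a1=0.960, a2=11.154, a3=4.602, a4=3.315, a0=20.031; τ=−ln(0.6472)/20.031=0.022 → t=0.312; u2·a0=0.8977·20.031=17.982; a1+…+a3=16.716 < 17.982 ≤ a1+…+a4=20.031 → R4 fires; Y=13 P=4 M=16
Draw 8: a1=0.960, a2=14.872, a3=6.136, a4=3.315, a0=25.283; τ=−ln(0.5837)/25.283=0.021 → t=0.333; u2·a0=0.2945·25.283=7.446; a1=0.960 < 7.446 ≤ a1+a2=15.832 → R2 fires; Y=14 P=3 M=18
Draw 9: a1=1.080, a2=12.012, a3=4.956, a4=3.570, a0=21.618; τ=−ln(0.2605)/21.618=0.062 → t=0.395; u2·a0=0.5940·21.618=12.841; a1=1.080 < 12.841 ≤ a1+a2=13.092 → R2 fires; Y=15 P=2 M=20
Draw 10: a1=1.200, a2=8.580, a3=3.540, a4=3.825, a0=17.145; τ=−ln(0.6361)/17.145=0.026 → t=0.422; u2·a0=0.6504·17.145=11.151; a1+a2=9.780 < 11.151 ≤ a1+…+a3=13.320 → R3 fires; Y=14 P=1 M=21
Draw 11: a1=1.260, a2=4.004, a3=1.652, a4=3.570, a0=10.486; τ=−ln(0.4184)/10.486=0.083 → t=0.505; u2·a0=0.8731·10.486=9.155; a1+…+a3=6.916 < 9.155 ≤ a1+…+a4=10.486 → R4 fires; Y=14 P=2 M=21
Draw 12: a1=1.260, a2=8.008, a3=3.304, a4=3.570, a0=16.142; τ=−ln(0.6698)/16.142=0.025 → t=0.529; u2·a0=0.0571·16.142=0.922 ≤ a1=1.260 → R1 fires; Y=16 P=2 M=20
Draw 13: a1=1.200, a2=9.152, a3=3.776, a4=4.080, a0=18.208; τ=−ln(0.0803)/18.208=0.139 → t=0.668; u2·a0=0.9676·18.208=17.618; a1+…+a3=14.128 < 17.618 ≤ a1+…+a4=18.208 → R4 fires; Y=16 P=3 M=20
Draw 14: a1=1.200, a2=13.728, a3=5.664, a4=4.080, a0=24.672; τ=−ln(0.1677)/24.672=0.072 → t=0.740 > T=0.68: stop.
Read off M at T=0.68: 20

M at T = 20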